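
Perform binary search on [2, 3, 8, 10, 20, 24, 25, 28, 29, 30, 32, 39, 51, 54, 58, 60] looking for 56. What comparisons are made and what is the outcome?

Binary search for 56 in [2, 3, 8, 10, 20, 24, 25, 28, 29, 30, 32, 39, 51, 54, 58, 60]:

lo=0, hi=15, mid=7, arr[mid]=28 -> 28 < 56, search right half
lo=8, hi=15, mid=11, arr[mid]=39 -> 39 < 56, search right half
lo=12, hi=15, mid=13, arr[mid]=54 -> 54 < 56, search right half
lo=14, hi=15, mid=14, arr[mid]=58 -> 58 > 56, search left half
lo=14 > hi=13, target 56 not found

Binary search determines that 56 is not in the array after 4 comparisons. The search space was exhausted without finding the target.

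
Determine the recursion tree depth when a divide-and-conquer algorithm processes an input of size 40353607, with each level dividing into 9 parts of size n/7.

For divide and conquer with division factor 7:

Problem sizes at each level:
Level 0: 40353607
Level 1: 5764801
Level 2: 823543
Level 3: 117649
Level 4: 16807
Level 5: 2401
Level 6: 343
Level 7: 49
Level 8: 7
Level 9: 1

The root is level 0 and the size-1 base case is level 9 (the tree spans levels 0 through 9, i.e. 10 levels counting the root), so the depth is the number of divisions: log_7(40353607) = 9

The recursion tree depth is log_7(40353607) = 9. At each level, the problem size is divided by 7, so it takes 9 divisions to reduce to a base case of size 1. The algorithm makes 9 recursive calls at each level.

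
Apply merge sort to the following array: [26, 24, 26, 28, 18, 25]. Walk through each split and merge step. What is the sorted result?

Merge sort trace:

Split: [26, 24, 26, 28, 18, 25] -> [26, 24, 26] and [28, 18, 25]
  Split: [26, 24, 26] -> [26] and [24, 26]
    Split: [24, 26] -> [24] and [26]
    Merge: [24] + [26] -> [24, 26]
  Merge: [26] + [24, 26] -> [24, 26, 26]
  Split: [28, 18, 25] -> [28] and [18, 25]
    Split: [18, 25] -> [18] and [25]
    Merge: [18] + [25] -> [18, 25]
  Merge: [28] + [18, 25] -> [18, 25, 28]
Merge: [24, 26, 26] + [18, 25, 28] -> [18, 24, 25, 26, 26, 28]

Final sorted array: [18, 24, 25, 26, 26, 28]

The merge sort proceeds by recursively splitting the array and merging sorted halves.
After all merges, the sorted array is [18, 24, 25, 26, 26, 28].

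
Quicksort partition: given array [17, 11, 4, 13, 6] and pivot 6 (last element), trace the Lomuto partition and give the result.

Lomuto partition with pivot = 6:

Initial array: [17, 11, 4, 13, 6]

arr[0]=17 > 6: no swap
arr[1]=11 > 6: no swap
arr[2]=4 <= 6: swap with position 0, array becomes [4, 11, 17, 13, 6]
arr[3]=13 > 6: no swap

Place pivot at position 1: [4, 6, 17, 13, 11]
Pivot position: 1

After partitioning with pivot 6, the array becomes [4, 6, 17, 13, 11]. The pivot is placed at index 1. All elements to the left of the pivot are <= 6, and all elements to the right are > 6.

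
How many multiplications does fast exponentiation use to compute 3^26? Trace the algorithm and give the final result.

Computing 3^26 by squaring (build up from 3^1; each line after the first costs one multiplication):

3^1 = 3
3^2 = (3^1)^2 = 3^2 = 9
3^3 = 3 * 3^2 = 3 * 9 = 27
3^6 = (3^3)^2 = 27^2 = 729
3^12 = (3^6)^2 = 729^2 = 531441
3^13 = 3 * 3^12 = 3 * 531441 = 1594323
3^26 = (3^13)^2 = 1594323^2 = 2541865828329

Result: 2541865828329
Multiplications needed: 6 (6 lines after 3^1)

3^26 = 2541865828329. Using exponentiation by squaring, this requires 6 multiplications. The key idea: if the exponent is even, square the half-power; if odd, multiply by the base once.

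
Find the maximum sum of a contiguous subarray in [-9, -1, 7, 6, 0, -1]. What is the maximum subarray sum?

Using Kadane's algorithm on [-9, -1, 7, 6, 0, -1]:

Scanning through the array:
Position 1 (value -1): max_ending_here = -1, max_so_far = -1
Position 2 (value 7): max_ending_here = 7, max_so_far = 7
Position 3 (value 6): max_ending_here = 13, max_so_far = 13
Position 4 (value 0): max_ending_here = 13, max_so_far = 13
Position 5 (value -1): max_ending_here = 12, max_so_far = 13

Maximum subarray: [7, 6]
Maximum sum: 13

The maximum subarray is [7, 6] with sum 13. This subarray runs from index 2 to index 3.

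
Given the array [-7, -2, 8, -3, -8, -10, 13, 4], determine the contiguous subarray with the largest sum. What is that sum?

Using Kadane's algorithm on [-7, -2, 8, -3, -8, -10, 13, 4]:

Scanning through the array:
Position 1 (value -2): max_ending_here = -2, max_so_far = -2
Position 2 (value 8): max_ending_here = 8, max_so_far = 8
Position 3 (value -3): max_ending_here = 5, max_so_far = 8
Position 4 (value -8): max_ending_here = -3, max_so_far = 8
Position 5 (value -10): max_ending_here = -10, max_so_far = 8
Position 6 (value 13): max_ending_here = 13, max_so_far = 13
Position 7 (value 4): max_ending_here = 17, max_so_far = 17

Maximum subarray: [13, 4]
Maximum sum: 17

The maximum subarray is [13, 4] with sum 17. This subarray runs from index 6 to index 7.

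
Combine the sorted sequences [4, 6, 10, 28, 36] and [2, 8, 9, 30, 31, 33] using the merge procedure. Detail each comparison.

Merging process:

Compare 4 vs 2: take 2 from right. Merged: [2]
Compare 4 vs 8: take 4 from left. Merged: [2, 4]
Compare 6 vs 8: take 6 from left. Merged: [2, 4, 6]
Compare 10 vs 8: take 8 from right. Merged: [2, 4, 6, 8]
Compare 10 vs 9: take 9 from right. Merged: [2, 4, 6, 8, 9]
Compare 10 vs 30: take 10 from left. Merged: [2, 4, 6, 8, 9, 10]
Compare 28 vs 30: take 28 from left. Merged: [2, 4, 6, 8, 9, 10, 28]
Compare 36 vs 30: take 30 from right. Merged: [2, 4, 6, 8, 9, 10, 28, 30]
Compare 36 vs 31: take 31 from right. Merged: [2, 4, 6, 8, 9, 10, 28, 30, 31]
Compare 36 vs 33: take 33 from right. Merged: [2, 4, 6, 8, 9, 10, 28, 30, 31, 33]
Append remaining from left: [36]. Merged: [2, 4, 6, 8, 9, 10, 28, 30, 31, 33, 36]

Final merged array: [2, 4, 6, 8, 9, 10, 28, 30, 31, 33, 36]
Total comparisons: 10

The merged array is [2, 4, 6, 8, 9, 10, 28, 30, 31, 33, 36], requiring 10 comparisons. The merge step runs in O(n) time where n is the total number of elements.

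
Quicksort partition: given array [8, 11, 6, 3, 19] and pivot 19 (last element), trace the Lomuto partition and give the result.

Lomuto partition with pivot = 19:

Initial array: [8, 11, 6, 3, 19]

arr[0]=8 <= 19: swap with position 0, array becomes [8, 11, 6, 3, 19]
arr[1]=11 <= 19: swap with position 1, array becomes [8, 11, 6, 3, 19]
arr[2]=6 <= 19: swap with position 2, array becomes [8, 11, 6, 3, 19]
arr[3]=3 <= 19: swap with position 3, array becomes [8, 11, 6, 3, 19]

Place pivot at position 4: [8, 11, 6, 3, 19]
Pivot position: 4

After partitioning with pivot 19, the array becomes [8, 11, 6, 3, 19]. The pivot is placed at index 4. All elements to the left of the pivot are <= 19, and all elements to the right are > 19.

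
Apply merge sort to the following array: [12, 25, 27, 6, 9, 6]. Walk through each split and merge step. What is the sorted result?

Merge sort trace:

Split: [12, 25, 27, 6, 9, 6] -> [12, 25, 27] and [6, 9, 6]
  Split: [12, 25, 27] -> [12] and [25, 27]
    Split: [25, 27] -> [25] and [27]
    Merge: [25] + [27] -> [25, 27]
  Merge: [12] + [25, 27] -> [12, 25, 27]
  Split: [6, 9, 6] -> [6] and [9, 6]
    Split: [9, 6] -> [9] and [6]
    Merge: [9] + [6] -> [6, 9]
  Merge: [6] + [6, 9] -> [6, 6, 9]
Merge: [12, 25, 27] + [6, 6, 9] -> [6, 6, 9, 12, 25, 27]

Final sorted array: [6, 6, 9, 12, 25, 27]

The merge sort proceeds by recursively splitting the array and merging sorted halves.
After all merges, the sorted array is [6, 6, 9, 12, 25, 27].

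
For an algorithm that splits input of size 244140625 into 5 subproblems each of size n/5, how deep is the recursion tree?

For divide and conquer with division factor 5:

Problem sizes at each level:
Level 0: 244140625
Level 1: 48828125
Level 2: 9765625
Level 3: 1953125
Level 4: 390625
Level 5: 78125
Level 6: 15625
Level 7: 3125
Level 8: 625
Level 9: 125
Level 10: 25
Level 11: 5
Level 12: 1

The root is level 0 and the size-1 base case is level 12 (the tree spans levels 0 through 12, i.e. 13 levels counting the root), so the depth is the number of divisions: log_5(244140625) = 12

The recursion tree depth is log_5(244140625) = 12. At each level, the problem size is divided by 5, so it takes 12 divisions to reduce to a base case of size 1. The algorithm makes 5 recursive calls at each level.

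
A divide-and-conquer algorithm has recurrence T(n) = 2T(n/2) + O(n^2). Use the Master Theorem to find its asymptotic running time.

Master Theorem for T(n) = 2T(n/2) + O(n^2):

a = 2, b = 2, c = 2
log_b(a) = log_2(2) = 1.0000

Case 3: c = 2 > log_2(2) = 1.0000
T(n) = O(n^2) = O(n^2)

For T(n) = 2T(n/2) + O(n^2): log_2(2) = 1.0000. This is Case 3 of the Master Theorem (c > log_b(a), work dominated by root), giving O(n^2).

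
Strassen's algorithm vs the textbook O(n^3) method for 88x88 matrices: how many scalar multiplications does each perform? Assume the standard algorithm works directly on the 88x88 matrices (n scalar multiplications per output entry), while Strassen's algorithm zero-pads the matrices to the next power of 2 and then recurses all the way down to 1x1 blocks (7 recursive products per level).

Matrix multiplication for 88x88 matrices:

Strassen's algorithm requires power-of-2 dimensions. Pad 88x88 to 128x128 (next power of 2).

Standard algorithm: 88^3 = 681472 multiplications
Strassen's algorithm: 7^(log2(128)) = 7^7 = 823543 multiplications
Difference: 681472 - 823543 = -142071 (Strassen uses MORE here due to padding overhead — for small or just-over-power-of-2 n, padding can outweigh the per-level savings)

Standard: 681472 multiplications (88^3). Strassen: 823543 multiplications (7^7, after padding to 128x128). Strassen reduces 8 recursive multiplications to 7 at each level.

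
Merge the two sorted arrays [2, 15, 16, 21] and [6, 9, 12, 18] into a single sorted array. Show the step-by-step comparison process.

Merging process:

Compare 2 vs 6: take 2 from left. Merged: [2]
Compare 15 vs 6: take 6 from right. Merged: [2, 6]
Compare 15 vs 9: take 9 from right. Merged: [2, 6, 9]
Compare 15 vs 12: take 12 from right. Merged: [2, 6, 9, 12]
Compare 15 vs 18: take 15 from left. Merged: [2, 6, 9, 12, 15]
Compare 16 vs 18: take 16 from left. Merged: [2, 6, 9, 12, 15, 16]
Compare 21 vs 18: take 18 from right. Merged: [2, 6, 9, 12, 15, 16, 18]
Append remaining from left: [21]. Merged: [2, 6, 9, 12, 15, 16, 18, 21]

Final merged array: [2, 6, 9, 12, 15, 16, 18, 21]
Total comparisons: 7

The merged array is [2, 6, 9, 12, 15, 16, 18, 21], requiring 7 comparisons. The merge step runs in O(n) time where n is the total number of elements.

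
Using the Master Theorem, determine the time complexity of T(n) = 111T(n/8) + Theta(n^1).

Master Theorem for T(n) = 111T(n/8) + O(n^1):

a = 111, b = 8, c = 1
log_b(a) = log_8(111) = 2.2648

Case 1: c = 1 < log_8(111) = 2.2648
T(n) = O(n^(log_8 111))

For T(n) = 111T(n/8) + O(n^1): log_8(111) = 2.2648. This is Case 1 of the Master Theorem (c < log_b(a), work dominated by leaves), giving O(n^(log_8 111)).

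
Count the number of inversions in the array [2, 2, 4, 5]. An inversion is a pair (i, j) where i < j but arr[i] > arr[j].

Finding inversions in [2, 2, 4, 5]:


Total inversions: 0

The array has 0 inversions. It is already sorted.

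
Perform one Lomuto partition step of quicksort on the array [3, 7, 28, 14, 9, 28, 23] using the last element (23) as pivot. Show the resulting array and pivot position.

Lomuto partition with pivot = 23:

Initial array: [3, 7, 28, 14, 9, 28, 23]

arr[0]=3 <= 23: swap with position 0, array becomes [3, 7, 28, 14, 9, 28, 23]
arr[1]=7 <= 23: swap with position 1, array becomes [3, 7, 28, 14, 9, 28, 23]
arr[2]=28 > 23: no swap
arr[3]=14 <= 23: swap with position 2, array becomes [3, 7, 14, 28, 9, 28, 23]
arr[4]=9 <= 23: swap with position 3, array becomes [3, 7, 14, 9, 28, 28, 23]
arr[5]=28 > 23: no swap

Place pivot at position 4: [3, 7, 14, 9, 23, 28, 28]
Pivot position: 4

After partitioning with pivot 23, the array becomes [3, 7, 14, 9, 23, 28, 28]. The pivot is placed at index 4. All elements to the left of the pivot are <= 23, and all elements to the right are > 23.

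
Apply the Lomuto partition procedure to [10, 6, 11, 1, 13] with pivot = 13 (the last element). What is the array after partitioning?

Lomuto partition with pivot = 13:

Initial array: [10, 6, 11, 1, 13]

arr[0]=10 <= 13: swap with position 0, array becomes [10, 6, 11, 1, 13]
arr[1]=6 <= 13: swap with position 1, array becomes [10, 6, 11, 1, 13]
arr[2]=11 <= 13: swap with position 2, array becomes [10, 6, 11, 1, 13]
arr[3]=1 <= 13: swap with position 3, array becomes [10, 6, 11, 1, 13]

Place pivot at position 4: [10, 6, 11, 1, 13]
Pivot position: 4

After partitioning with pivot 13, the array becomes [10, 6, 11, 1, 13]. The pivot is placed at index 4. All elements to the left of the pivot are <= 13, and all elements to the right are > 13.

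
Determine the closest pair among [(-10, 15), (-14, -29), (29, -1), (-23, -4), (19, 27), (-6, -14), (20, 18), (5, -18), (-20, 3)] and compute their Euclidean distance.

Computing all pairwise distances among 9 points:

d((-10, 15), (-14, -29)) = 44.1814
d((-10, 15), (29, -1)) = 42.1545
d((-10, 15), (-23, -4)) = 23.0217
d((-10, 15), (19, 27)) = 31.3847
d((-10, 15), (-6, -14)) = 29.2746
d((-10, 15), (20, 18)) = 30.1496
d((-10, 15), (5, -18)) = 36.2491
d((-10, 15), (-20, 3)) = 15.6205
d((-14, -29), (29, -1)) = 51.3128
d((-14, -29), (-23, -4)) = 26.5707
d((-14, -29), (19, 27)) = 65.0
d((-14, -29), (-6, -14)) = 17.0
d((-14, -29), (20, 18)) = 58.0086
d((-14, -29), (5, -18)) = 21.9545
d((-14, -29), (-20, 3)) = 32.5576
d((29, -1), (-23, -4)) = 52.0865
d((29, -1), (19, 27)) = 29.7321
d((29, -1), (-6, -14)) = 37.3363
d((29, -1), (20, 18)) = 21.0238
d((29, -1), (5, -18)) = 29.4109
d((29, -1), (-20, 3)) = 49.163
d((-23, -4), (19, 27)) = 52.2015
d((-23, -4), (-6, -14)) = 19.7231
d((-23, -4), (20, 18)) = 48.3011
d((-23, -4), (5, -18)) = 31.305
d((-23, -4), (-20, 3)) = 7.6158 <-- minimum
d((19, 27), (-6, -14)) = 48.0208
d((19, 27), (20, 18)) = 9.0554
d((19, 27), (5, -18)) = 47.1275
d((19, 27), (-20, 3)) = 45.793
d((-6, -14), (20, 18)) = 41.2311
d((-6, -14), (5, -18)) = 11.7047
d((-6, -14), (-20, 3)) = 22.0227
d((20, 18), (5, -18)) = 39.0
d((20, 18), (-20, 3)) = 42.72
d((5, -18), (-20, 3)) = 32.6497

Closest pair: (-23, -4) and (-20, 3) with distance 7.6158

The closest pair is (-23, -4) and (-20, 3) with Euclidean distance 7.6158. For 9 points, brute-force pairwise comparison is shown above. For large n, the divide-and-conquer algorithm (sort by x, recurse on halves, check the dividing strip) achieves O(n log n).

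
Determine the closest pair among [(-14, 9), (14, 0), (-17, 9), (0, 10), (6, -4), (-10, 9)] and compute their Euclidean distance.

Computing all pairwise distances among 6 points:

d((-14, 9), (14, 0)) = 29.4109
d((-14, 9), (-17, 9)) = 3.0 <-- minimum
d((-14, 9), (0, 10)) = 14.0357
d((-14, 9), (6, -4)) = 23.8537
d((-14, 9), (-10, 9)) = 4.0
d((14, 0), (-17, 9)) = 32.28
d((14, 0), (0, 10)) = 17.2047
d((14, 0), (6, -4)) = 8.9443
d((14, 0), (-10, 9)) = 25.632
d((-17, 9), (0, 10)) = 17.0294
d((-17, 9), (6, -4)) = 26.4197
d((-17, 9), (-10, 9)) = 7.0
d((0, 10), (6, -4)) = 15.2315
d((0, 10), (-10, 9)) = 10.0499
d((6, -4), (-10, 9)) = 20.6155

Closest pair: (-14, 9) and (-17, 9) with distance 3.0

The closest pair is (-14, 9) and (-17, 9) with Euclidean distance 3.0. For 6 points, brute-force pairwise comparison is shown above. For large n, the divide-and-conquer algorithm (sort by x, recurse on halves, check the dividing strip) achieves O(n log n).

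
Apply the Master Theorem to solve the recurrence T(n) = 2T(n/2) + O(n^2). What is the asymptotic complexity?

Master Theorem for T(n) = 2T(n/2) + O(n^2):

a = 2, b = 2, c = 2
log_b(a) = log_2(2) = 1.0000

Case 3: c = 2 > log_2(2) = 1.0000
T(n) = O(n^2) = O(n^2)

For T(n) = 2T(n/2) + O(n^2): log_2(2) = 1.0000. This is Case 3 of the Master Theorem (c > log_b(a), work dominated by root), giving O(n^2).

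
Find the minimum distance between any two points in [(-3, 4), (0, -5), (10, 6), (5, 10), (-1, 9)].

Computing all pairwise distances among 5 points:

d((-3, 4), (0, -5)) = 9.4868
d((-3, 4), (10, 6)) = 13.1529
d((-3, 4), (5, 10)) = 10.0
d((-3, 4), (-1, 9)) = 5.3852 <-- minimum
d((0, -5), (10, 6)) = 14.8661
d((0, -5), (5, 10)) = 15.8114
d((0, -5), (-1, 9)) = 14.0357
d((10, 6), (5, 10)) = 6.4031
d((10, 6), (-1, 9)) = 11.4018
d((5, 10), (-1, 9)) = 6.0828

Closest pair: (-3, 4) and (-1, 9) with distance 5.3852

The closest pair is (-3, 4) and (-1, 9) with Euclidean distance 5.3852. For 5 points, brute-force pairwise comparison is shown above. For large n, the divide-and-conquer algorithm (sort by x, recurse on halves, check the dividing strip) achieves O(n log n).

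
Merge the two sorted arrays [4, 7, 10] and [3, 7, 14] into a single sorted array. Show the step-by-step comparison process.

Merging process:

Compare 4 vs 3: take 3 from right. Merged: [3]
Compare 4 vs 7: take 4 from left. Merged: [3, 4]
Compare 7 vs 7: take 7 from left. Merged: [3, 4, 7]
Compare 10 vs 7: take 7 from right. Merged: [3, 4, 7, 7]
Compare 10 vs 14: take 10 from left. Merged: [3, 4, 7, 7, 10]
Append remaining from right: [14]. Merged: [3, 4, 7, 7, 10, 14]

Final merged array: [3, 4, 7, 7, 10, 14]
Total comparisons: 5

The merged array is [3, 4, 7, 7, 10, 14], requiring 5 comparisons. The merge step runs in O(n) time where n is the total number of elements.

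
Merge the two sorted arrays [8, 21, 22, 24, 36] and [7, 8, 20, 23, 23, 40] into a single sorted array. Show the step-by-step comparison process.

Merging process:

Compare 8 vs 7: take 7 from right. Merged: [7]
Compare 8 vs 8: take 8 from left. Merged: [7, 8]
Compare 21 vs 8: take 8 from right. Merged: [7, 8, 8]
Compare 21 vs 20: take 20 from right. Merged: [7, 8, 8, 20]
Compare 21 vs 23: take 21 from left. Merged: [7, 8, 8, 20, 21]
Compare 22 vs 23: take 22 from left. Merged: [7, 8, 8, 20, 21, 22]
Compare 24 vs 23: take 23 from right. Merged: [7, 8, 8, 20, 21, 22, 23]
Compare 24 vs 23: take 23 from right. Merged: [7, 8, 8, 20, 21, 22, 23, 23]
Compare 24 vs 40: take 24 from left. Merged: [7, 8, 8, 20, 21, 22, 23, 23, 24]
Compare 36 vs 40: take 36 from left. Merged: [7, 8, 8, 20, 21, 22, 23, 23, 24, 36]
Append remaining from right: [40]. Merged: [7, 8, 8, 20, 21, 22, 23, 23, 24, 36, 40]

Final merged array: [7, 8, 8, 20, 21, 22, 23, 23, 24, 36, 40]
Total comparisons: 10

The merged array is [7, 8, 8, 20, 21, 22, 23, 23, 24, 36, 40], requiring 10 comparisons. The merge step runs in O(n) time where n is the total number of elements.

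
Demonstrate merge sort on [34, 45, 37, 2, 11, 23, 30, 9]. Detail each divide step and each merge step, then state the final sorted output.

Merge sort trace:

Split: [34, 45, 37, 2, 11, 23, 30, 9] -> [34, 45, 37, 2] and [11, 23, 30, 9]
  Split: [34, 45, 37, 2] -> [34, 45] and [37, 2]
    Split: [34, 45] -> [34] and [45]
    Merge: [34] + [45] -> [34, 45]
    Split: [37, 2] -> [37] and [2]
    Merge: [37] + [2] -> [2, 37]
  Merge: [34, 45] + [2, 37] -> [2, 34, 37, 45]
  Split: [11, 23, 30, 9] -> [11, 23] and [30, 9]
    Split: [11, 23] -> [11] and [23]
    Merge: [11] + [23] -> [11, 23]
    Split: [30, 9] -> [30] and [9]
    Merge: [30] + [9] -> [9, 30]
  Merge: [11, 23] + [9, 30] -> [9, 11, 23, 30]
Merge: [2, 34, 37, 45] + [9, 11, 23, 30] -> [2, 9, 11, 23, 30, 34, 37, 45]

Final sorted array: [2, 9, 11, 23, 30, 34, 37, 45]

The merge sort proceeds by recursively splitting the array and merging sorted halves.
After all merges, the sorted array is [2, 9, 11, 23, 30, 34, 37, 45].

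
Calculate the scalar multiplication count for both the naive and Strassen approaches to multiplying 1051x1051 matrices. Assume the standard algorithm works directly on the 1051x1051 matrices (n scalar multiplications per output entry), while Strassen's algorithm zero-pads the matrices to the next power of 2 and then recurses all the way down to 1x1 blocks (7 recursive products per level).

Matrix multiplication for 1051x1051 matrices:

Strassen's algorithm requires power-of-2 dimensions. Pad 1051x1051 to 2048x2048 (next power of 2).

Standard algorithm: 1051^3 = 1160935651 multiplications
Strassen's algorithm: 7^(log2(2048)) = 7^11 = 1977326743 multiplications
Difference: 1160935651 - 1977326743 = -816391092 (Strassen uses MORE here due to padding overhead — for small or just-over-power-of-2 n, padding can outweigh the per-level savings)

Standard: 1160935651 multiplications (1051^3). Strassen: 1977326743 multiplications (7^11, after padding to 2048x2048). Strassen reduces 8 recursive multiplications to 7 at each level.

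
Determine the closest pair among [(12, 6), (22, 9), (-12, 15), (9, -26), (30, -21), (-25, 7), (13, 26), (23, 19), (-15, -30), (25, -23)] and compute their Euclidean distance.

Computing all pairwise distances among 10 points:

d((12, 6), (22, 9)) = 10.4403
d((12, 6), (-12, 15)) = 25.632
d((12, 6), (9, -26)) = 32.1403
d((12, 6), (30, -21)) = 32.45
d((12, 6), (-25, 7)) = 37.0135
d((12, 6), (13, 26)) = 20.025
d((12, 6), (23, 19)) = 17.0294
d((12, 6), (-15, -30)) = 45.0
d((12, 6), (25, -23)) = 31.7805
d((22, 9), (-12, 15)) = 34.5254
d((22, 9), (9, -26)) = 37.3363
d((22, 9), (30, -21)) = 31.0483
d((22, 9), (-25, 7)) = 47.0425
d((22, 9), (13, 26)) = 19.2354
d((22, 9), (23, 19)) = 10.0499
d((22, 9), (-15, -30)) = 53.7587
d((22, 9), (25, -23)) = 32.1403
d((-12, 15), (9, -26)) = 46.0652
d((-12, 15), (30, -21)) = 55.3173
d((-12, 15), (-25, 7)) = 15.2643
d((-12, 15), (13, 26)) = 27.313
d((-12, 15), (23, 19)) = 35.2278
d((-12, 15), (-15, -30)) = 45.0999
d((-12, 15), (25, -23)) = 53.0377
d((9, -26), (30, -21)) = 21.587
d((9, -26), (-25, 7)) = 47.3814
d((9, -26), (13, 26)) = 52.1536
d((9, -26), (23, 19)) = 47.1275
d((9, -26), (-15, -30)) = 24.3311
d((9, -26), (25, -23)) = 16.2788
d((30, -21), (-25, 7)) = 61.7171
d((30, -21), (13, 26)) = 49.98
d((30, -21), (23, 19)) = 40.6079
d((30, -21), (-15, -30)) = 45.8912
d((30, -21), (25, -23)) = 5.3852 <-- minimum
d((-25, 7), (13, 26)) = 42.4853
d((-25, 7), (23, 19)) = 49.4773
d((-25, 7), (-15, -30)) = 38.3275
d((-25, 7), (25, -23)) = 58.3095
d((13, 26), (23, 19)) = 12.2066
d((13, 26), (-15, -30)) = 62.6099
d((13, 26), (25, -23)) = 50.448
d((23, 19), (-15, -30)) = 62.0081
d((23, 19), (25, -23)) = 42.0476
d((-15, -30), (25, -23)) = 40.6079

Closest pair: (30, -21) and (25, -23) with distance 5.3852

The closest pair is (30, -21) and (25, -23) with Euclidean distance 5.3852. For 10 points, brute-force pairwise comparison is shown above. For large n, the divide-and-conquer algorithm (sort by x, recurse on halves, check the dividing strip) achieves O(n log n).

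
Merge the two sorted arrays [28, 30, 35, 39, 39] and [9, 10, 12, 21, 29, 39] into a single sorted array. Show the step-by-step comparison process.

Merging process:

Compare 28 vs 9: take 9 from right. Merged: [9]
Compare 28 vs 10: take 10 from right. Merged: [9, 10]
Compare 28 vs 12: take 12 from right. Merged: [9, 10, 12]
Compare 28 vs 21: take 21 from right. Merged: [9, 10, 12, 21]
Compare 28 vs 29: take 28 from left. Merged: [9, 10, 12, 21, 28]
Compare 30 vs 29: take 29 from right. Merged: [9, 10, 12, 21, 28, 29]
Compare 30 vs 39: take 30 from left. Merged: [9, 10, 12, 21, 28, 29, 30]
Compare 35 vs 39: take 35 from left. Merged: [9, 10, 12, 21, 28, 29, 30, 35]
Compare 39 vs 39: take 39 from left. Merged: [9, 10, 12, 21, 28, 29, 30, 35, 39]
Compare 39 vs 39: take 39 from left. Merged: [9, 10, 12, 21, 28, 29, 30, 35, 39, 39]
Append remaining from right: [39]. Merged: [9, 10, 12, 21, 28, 29, 30, 35, 39, 39, 39]

Final merged array: [9, 10, 12, 21, 28, 29, 30, 35, 39, 39, 39]
Total comparisons: 10

The merged array is [9, 10, 12, 21, 28, 29, 30, 35, 39, 39, 39], requiring 10 comparisons. The merge step runs in O(n) time where n is the total number of elements.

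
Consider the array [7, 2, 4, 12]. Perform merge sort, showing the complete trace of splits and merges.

Merge sort trace:

Split: [7, 2, 4, 12] -> [7, 2] and [4, 12]
  Split: [7, 2] -> [7] and [2]
  Merge: [7] + [2] -> [2, 7]
  Split: [4, 12] -> [4] and [12]
  Merge: [4] + [12] -> [4, 12]
Merge: [2, 7] + [4, 12] -> [2, 4, 7, 12]

Final sorted array: [2, 4, 7, 12]

The merge sort proceeds by recursively splitting the array and merging sorted halves.
After all merges, the sorted array is [2, 4, 7, 12].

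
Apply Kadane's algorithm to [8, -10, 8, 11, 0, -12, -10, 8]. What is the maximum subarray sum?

Using Kadane's algorithm on [8, -10, 8, 11, 0, -12, -10, 8]:

Scanning through the array:
Position 1 (value -10): max_ending_here = -2, max_so_far = 8
Position 2 (value 8): max_ending_here = 8, max_so_far = 8
Position 3 (value 11): max_ending_here = 19, max_so_far = 19
Position 4 (value 0): max_ending_here = 19, max_so_far = 19
Position 5 (value -12): max_ending_here = 7, max_so_far = 19
Position 6 (value -10): max_ending_here = -3, max_so_far = 19
Position 7 (value 8): max_ending_here = 8, max_so_far = 19

Maximum subarray: [8, 11]
Maximum sum: 19

The maximum subarray is [8, 11] with sum 19. This subarray runs from index 2 to index 3.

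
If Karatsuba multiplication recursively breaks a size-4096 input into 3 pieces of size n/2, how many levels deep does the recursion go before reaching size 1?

For divide and conquer with division factor 2:

Problem sizes at each level:
Level 0: 4096
Level 1: 2048
Level 2: 1024
Level 3: 512
Level 4: 256
Level 5: 128
Level 6: 64
Level 7: 32
Level 8: 16
Level 9: 8
Level 10: 4
Level 11: 2
Level 12: 1

The root is level 0 and the size-1 base case is level 12 (the tree spans levels 0 through 12, i.e. 13 levels counting the root), so the depth is the number of divisions: log_2(4096) = 12

The recursion tree depth is log_2(4096) = 12. At each level, the problem size is divided by 2, so it takes 12 divisions to reduce to a base case of size 1. The algorithm makes 3 recursive calls at each level.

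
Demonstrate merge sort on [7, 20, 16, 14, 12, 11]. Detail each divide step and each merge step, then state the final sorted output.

Merge sort trace:

Split: [7, 20, 16, 14, 12, 11] -> [7, 20, 16] and [14, 12, 11]
  Split: [7, 20, 16] -> [7] and [20, 16]
    Split: [20, 16] -> [20] and [16]
    Merge: [20] + [16] -> [16, 20]
  Merge: [7] + [16, 20] -> [7, 16, 20]
  Split: [14, 12, 11] -> [14] and [12, 11]
    Split: [12, 11] -> [12] and [11]
    Merge: [12] + [11] -> [11, 12]
  Merge: [14] + [11, 12] -> [11, 12, 14]
Merge: [7, 16, 20] + [11, 12, 14] -> [7, 11, 12, 14, 16, 20]

Final sorted array: [7, 11, 12, 14, 16, 20]

The merge sort proceeds by recursively splitting the array and merging sorted halves.
After all merges, the sorted array is [7, 11, 12, 14, 16, 20].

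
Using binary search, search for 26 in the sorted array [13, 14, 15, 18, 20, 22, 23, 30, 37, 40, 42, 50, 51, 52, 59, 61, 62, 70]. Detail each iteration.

Binary search for 26 in [13, 14, 15, 18, 20, 22, 23, 30, 37, 40, 42, 50, 51, 52, 59, 61, 62, 70]:

lo=0, hi=17, mid=8, arr[mid]=37 -> 37 > 26, search left half
lo=0, hi=7, mid=3, arr[mid]=18 -> 18 < 26, search right half
lo=4, hi=7, mid=5, arr[mid]=22 -> 22 < 26, search right half
lo=6, hi=7, mid=6, arr[mid]=23 -> 23 < 26, search right half
lo=7, hi=7, mid=7, arr[mid]=30 -> 30 > 26, search left half
lo=7 > hi=6, target 26 not found

Binary search determines that 26 is not in the array after 5 comparisons. The search space was exhausted without finding the target.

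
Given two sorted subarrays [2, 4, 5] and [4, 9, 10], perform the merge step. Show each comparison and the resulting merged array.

Merging process:

Compare 2 vs 4: take 2 from left. Merged: [2]
Compare 4 vs 4: take 4 from left. Merged: [2, 4]
Compare 5 vs 4: take 4 from right. Merged: [2, 4, 4]
Compare 5 vs 9: take 5 from left. Merged: [2, 4, 4, 5]
Append remaining from right: [9, 10]. Merged: [2, 4, 4, 5, 9, 10]

Final merged array: [2, 4, 4, 5, 9, 10]
Total comparisons: 4

The merged array is [2, 4, 4, 5, 9, 10], requiring 4 comparisons. The merge step runs in O(n) time where n is the total number of elements.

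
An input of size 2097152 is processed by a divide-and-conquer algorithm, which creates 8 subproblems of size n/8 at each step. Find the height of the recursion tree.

For divide and conquer with division factor 8:

Problem sizes at each level:
Level 0: 2097152
Level 1: 262144
Level 2: 32768
Level 3: 4096
Level 4: 512
Level 5: 64
Level 6: 8
Level 7: 1

The root is level 0 and the size-1 base case is level 7 (the tree spans levels 0 through 7, i.e. 8 levels counting the root), so the depth is the number of divisions: log_8(2097152) = 7

The recursion tree depth is log_8(2097152) = 7. At each level, the problem size is divided by 8, so it takes 7 divisions to reduce to a base case of size 1. The algorithm makes 8 recursive calls at each level.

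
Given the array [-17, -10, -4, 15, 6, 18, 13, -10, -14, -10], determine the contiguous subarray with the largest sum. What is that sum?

Using Kadane's algorithm on [-17, -10, -4, 15, 6, 18, 13, -10, -14, -10]:

Scanning through the array:
Position 1 (value -10): max_ending_here = -10, max_so_far = -10
Position 2 (value -4): max_ending_here = -4, max_so_far = -4
Position 3 (value 15): max_ending_here = 15, max_so_far = 15
Position 4 (value 6): max_ending_here = 21, max_so_far = 21
Position 5 (value 18): max_ending_here = 39, max_so_far = 39
Position 6 (value 13): max_ending_here = 52, max_so_far = 52
Position 7 (value -10): max_ending_here = 42, max_so_far = 52
Position 8 (value -14): max_ending_here = 28, max_so_far = 52
Position 9 (value -10): max_ending_here = 18, max_so_far = 52

Maximum subarray: [15, 6, 18, 13]
Maximum sum: 52

The maximum subarray is [15, 6, 18, 13] with sum 52. This subarray runs from index 3 to index 6.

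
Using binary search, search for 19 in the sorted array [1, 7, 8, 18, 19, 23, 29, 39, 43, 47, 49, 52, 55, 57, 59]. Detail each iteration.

Binary search for 19 in [1, 7, 8, 18, 19, 23, 29, 39, 43, 47, 49, 52, 55, 57, 59]:

lo=0, hi=14, mid=7, arr[mid]=39 -> 39 > 19, search left half
lo=0, hi=6, mid=3, arr[mid]=18 -> 18 < 19, search right half
lo=4, hi=6, mid=5, arr[mid]=23 -> 23 > 19, search left half
lo=4, hi=4, mid=4, arr[mid]=19 -> Found target at index 4!

Binary search finds 19 at index 4 after 4 comparisons. The search repeatedly halves the search space by comparing with the middle element.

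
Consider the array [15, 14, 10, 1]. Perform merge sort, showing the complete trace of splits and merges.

Merge sort trace:

Split: [15, 14, 10, 1] -> [15, 14] and [10, 1]
  Split: [15, 14] -> [15] and [14]
  Merge: [15] + [14] -> [14, 15]
  Split: [10, 1] -> [10] and [1]
  Merge: [10] + [1] -> [1, 10]
Merge: [14, 15] + [1, 10] -> [1, 10, 14, 15]

Final sorted array: [1, 10, 14, 15]

The merge sort proceeds by recursively splitting the array and merging sorted halves.
After all merges, the sorted array is [1, 10, 14, 15].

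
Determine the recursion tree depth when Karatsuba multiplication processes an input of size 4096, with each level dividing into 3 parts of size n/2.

For divide and conquer with division factor 2:

Problem sizes at each level:
Level 0: 4096
Level 1: 2048
Level 2: 1024
Level 3: 512
Level 4: 256
Level 5: 128
Level 6: 64
Level 7: 32
Level 8: 16
Level 9: 8
Level 10: 4
Level 11: 2
Level 12: 1

The root is level 0 and the size-1 base case is level 12 (the tree spans levels 0 through 12, i.e. 13 levels counting the root), so the depth is the number of divisions: log_2(4096) = 12

The recursion tree depth is log_2(4096) = 12. At each level, the problem size is divided by 2, so it takes 12 divisions to reduce to a base case of size 1. The algorithm makes 3 recursive calls at each level.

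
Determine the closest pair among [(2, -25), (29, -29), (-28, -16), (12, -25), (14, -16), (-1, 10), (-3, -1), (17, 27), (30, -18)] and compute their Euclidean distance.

Computing all pairwise distances among 9 points:

d((2, -25), (29, -29)) = 27.2947
d((2, -25), (-28, -16)) = 31.3209
d((2, -25), (12, -25)) = 10.0
d((2, -25), (14, -16)) = 15.0
d((2, -25), (-1, 10)) = 35.1283
d((2, -25), (-3, -1)) = 24.5153
d((2, -25), (17, 27)) = 54.1202
d((2, -25), (30, -18)) = 28.8617
d((29, -29), (-28, -16)) = 58.4637
d((29, -29), (12, -25)) = 17.4642
d((29, -29), (14, -16)) = 19.8494
d((29, -29), (-1, 10)) = 49.2037
d((29, -29), (-3, -1)) = 42.5206
d((29, -29), (17, 27)) = 57.2713
d((29, -29), (30, -18)) = 11.0454
d((-28, -16), (12, -25)) = 41.0
d((-28, -16), (14, -16)) = 42.0
d((-28, -16), (-1, 10)) = 37.4833
d((-28, -16), (-3, -1)) = 29.1548
d((-28, -16), (17, 27)) = 62.2415
d((-28, -16), (30, -18)) = 58.0345
d((12, -25), (14, -16)) = 9.2195 <-- minimum
d((12, -25), (-1, 10)) = 37.3363
d((12, -25), (-3, -1)) = 28.3019
d((12, -25), (17, 27)) = 52.2398
d((12, -25), (30, -18)) = 19.3132
d((14, -16), (-1, 10)) = 30.0167
d((14, -16), (-3, -1)) = 22.6716
d((14, -16), (17, 27)) = 43.1045
d((14, -16), (30, -18)) = 16.1245
d((-1, 10), (-3, -1)) = 11.1803
d((-1, 10), (17, 27)) = 24.7588
d((-1, 10), (30, -18)) = 41.7732
d((-3, -1), (17, 27)) = 34.4093
d((-3, -1), (30, -18)) = 37.1214
d((17, 27), (30, -18)) = 46.8402

Closest pair: (12, -25) and (14, -16) with distance 9.2195

The closest pair is (12, -25) and (14, -16) with Euclidean distance 9.2195. For 9 points, brute-force pairwise comparison is shown above. For large n, the divide-and-conquer algorithm (sort by x, recurse on halves, check the dividing strip) achieves O(n log n).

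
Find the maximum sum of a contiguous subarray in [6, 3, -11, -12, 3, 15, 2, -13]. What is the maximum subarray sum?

Using Kadane's algorithm on [6, 3, -11, -12, 3, 15, 2, -13]:

Scanning through the array:
Position 1 (value 3): max_ending_here = 9, max_so_far = 9
Position 2 (value -11): max_ending_here = -2, max_so_far = 9
Position 3 (value -12): max_ending_here = -12, max_so_far = 9
Position 4 (value 3): max_ending_here = 3, max_so_far = 9
Position 5 (value 15): max_ending_here = 18, max_so_far = 18
Position 6 (value 2): max_ending_here = 20, max_so_far = 20
Position 7 (value -13): max_ending_here = 7, max_so_far = 20

Maximum subarray: [3, 15, 2]
Maximum sum: 20

The maximum subarray is [3, 15, 2] with sum 20. This subarray runs from index 4 to index 6.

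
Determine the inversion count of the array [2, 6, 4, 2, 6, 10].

Finding inversions in [2, 6, 4, 2, 6, 10]:

(1, 2): arr[1]=6 > arr[2]=4
(1, 3): arr[1]=6 > arr[3]=2
(2, 3): arr[2]=4 > arr[3]=2

Total inversions: 3

The array has 3 inversion(s): (1,2), (1,3), (2,3). Each pair (i,j) satisfies i < j and arr[i] > arr[j].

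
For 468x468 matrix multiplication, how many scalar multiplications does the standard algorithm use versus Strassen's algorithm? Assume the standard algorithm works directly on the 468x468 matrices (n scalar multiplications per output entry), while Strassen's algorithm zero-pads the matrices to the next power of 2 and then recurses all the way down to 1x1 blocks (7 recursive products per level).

Matrix multiplication for 468x468 matrices:

Strassen's algorithm requires power-of-2 dimensions. Pad 468x468 to 512x512 (next power of 2).

Standard algorithm: 468^3 = 102503232 multiplications
Strassen's algorithm: 7^(log2(512)) = 7^9 = 40353607 multiplications
Savings: 102503232 - 40353607 = 62149625 multiplications

Standard: 102503232 multiplications (468^3). Strassen: 40353607 multiplications (7^9, after padding to 512x512). Strassen reduces 8 recursive multiplications to 7 at each level.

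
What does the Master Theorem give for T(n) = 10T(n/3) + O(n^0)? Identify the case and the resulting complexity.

Master Theorem for T(n) = 10T(n/3) + O(n^0):

a = 10, b = 3, c = 0
log_b(a) = log_3(10) = 2.0959

Case 1: c = 0 < log_3(10) = 2.0959
T(n) = O(n^(log_3 10))

For T(n) = 10T(n/3) + O(n^0): log_3(10) = 2.0959. This is Case 1 of the Master Theorem (c < log_b(a), work dominated by leaves), giving O(n^(log_3 10)).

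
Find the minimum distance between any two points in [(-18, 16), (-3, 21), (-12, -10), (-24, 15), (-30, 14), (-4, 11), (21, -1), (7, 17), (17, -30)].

Computing all pairwise distances among 9 points:

d((-18, 16), (-3, 21)) = 15.8114
d((-18, 16), (-12, -10)) = 26.6833
d((-18, 16), (-24, 15)) = 6.0828 <-- minimum
d((-18, 16), (-30, 14)) = 12.1655
d((-18, 16), (-4, 11)) = 14.8661
d((-18, 16), (21, -1)) = 42.5441
d((-18, 16), (7, 17)) = 25.02
d((-18, 16), (17, -30)) = 57.8014
d((-3, 21), (-12, -10)) = 32.28
d((-3, 21), (-24, 15)) = 21.8403
d((-3, 21), (-30, 14)) = 27.8927
d((-3, 21), (-4, 11)) = 10.0499
d((-3, 21), (21, -1)) = 32.5576
d((-3, 21), (7, 17)) = 10.7703
d((-3, 21), (17, -30)) = 54.7814
d((-12, -10), (-24, 15)) = 27.7308
d((-12, -10), (-30, 14)) = 30.0
d((-12, -10), (-4, 11)) = 22.4722
d((-12, -10), (21, -1)) = 34.2053
d((-12, -10), (7, 17)) = 33.0151
d((-12, -10), (17, -30)) = 35.2278
d((-24, 15), (-30, 14)) = 6.0828 <-- minimum
d((-24, 15), (-4, 11)) = 20.3961
d((-24, 15), (21, -1)) = 47.7598
d((-24, 15), (7, 17)) = 31.0644
d((-24, 15), (17, -30)) = 60.8769
d((-30, 14), (-4, 11)) = 26.1725
d((-30, 14), (21, -1)) = 53.1601
d((-30, 14), (7, 17)) = 37.1214
d((-30, 14), (17, -30)) = 64.3817
d((-4, 11), (21, -1)) = 27.7308
d((-4, 11), (7, 17)) = 12.53
d((-4, 11), (17, -30)) = 46.0652
d((21, -1), (7, 17)) = 22.8035
d((21, -1), (17, -30)) = 29.2746
d((7, 17), (17, -30)) = 48.0521

Minimum distance: 6.0828 (tie among 2 pairs: (-18, 16) and (-24, 15); (-24, 15) and (-30, 14))

The minimum Euclidean distance is 6.0828. There is a tie: 2 pairs achieve this minimum — (-18, 16) and (-24, 15); (-24, 15) and (-30, 14). Any of these is a valid closest pair. For 9 points, brute-force pairwise comparison is shown above. For large n, the divide-and-conquer algorithm (sort by x, recurse on halves, check the dividing strip) achieves O(n log n).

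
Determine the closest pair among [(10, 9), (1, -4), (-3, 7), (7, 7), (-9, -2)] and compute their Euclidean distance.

Computing all pairwise distances among 5 points:

d((10, 9), (1, -4)) = 15.8114
d((10, 9), (-3, 7)) = 13.1529
d((10, 9), (7, 7)) = 3.6056 <-- minimum
d((10, 9), (-9, -2)) = 21.9545
d((1, -4), (-3, 7)) = 11.7047
d((1, -4), (7, 7)) = 12.53
d((1, -4), (-9, -2)) = 10.198
d((-3, 7), (7, 7)) = 10.0
d((-3, 7), (-9, -2)) = 10.8167
d((7, 7), (-9, -2)) = 18.3576

Closest pair: (10, 9) and (7, 7) with distance 3.6056

The closest pair is (10, 9) and (7, 7) with Euclidean distance 3.6056. For 5 points, brute-force pairwise comparison is shown above. For large n, the divide-and-conquer algorithm (sort by x, recurse on halves, check the dividing strip) achieves O(n log n).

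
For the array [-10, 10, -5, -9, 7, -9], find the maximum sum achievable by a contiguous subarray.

Using Kadane's algorithm on [-10, 10, -5, -9, 7, -9]:

Scanning through the array:
Position 1 (value 10): max_ending_here = 10, max_so_far = 10
Position 2 (value -5): max_ending_here = 5, max_so_far = 10
Position 3 (value -9): max_ending_here = -4, max_so_far = 10
Position 4 (value 7): max_ending_here = 7, max_so_far = 10
Position 5 (value -9): max_ending_here = -2, max_so_far = 10

Maximum subarray: [10]
Maximum sum: 10

The maximum subarray is [10] with sum 10. This subarray runs from index 1 to index 1.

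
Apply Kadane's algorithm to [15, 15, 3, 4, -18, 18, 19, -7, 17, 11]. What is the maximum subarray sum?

Using Kadane's algorithm on [15, 15, 3, 4, -18, 18, 19, -7, 17, 11]:

Scanning through the array:
Position 1 (value 15): max_ending_here = 30, max_so_far = 30
Position 2 (value 3): max_ending_here = 33, max_so_far = 33
Position 3 (value 4): max_ending_here = 37, max_so_far = 37
Position 4 (value -18): max_ending_here = 19, max_so_far = 37
Position 5 (value 18): max_ending_here = 37, max_so_far = 37
Position 6 (value 19): max_ending_here = 56, max_so_far = 56
Position 7 (value -7): max_ending_here = 49, max_so_far = 56
Position 8 (value 17): max_ending_here = 66, max_so_far = 66
Position 9 (value 11): max_ending_here = 77, max_so_far = 77

Maximum subarray: [15, 15, 3, 4, -18, 18, 19, -7, 17, 11]
Maximum sum: 77

The maximum subarray is [15, 15, 3, 4, -18, 18, 19, -7, 17, 11] with sum 77. This subarray runs from index 0 to index 9.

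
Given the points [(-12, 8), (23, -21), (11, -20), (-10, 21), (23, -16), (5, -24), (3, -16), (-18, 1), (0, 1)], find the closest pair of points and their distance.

Computing all pairwise distances among 9 points:

d((-12, 8), (23, -21)) = 45.4533
d((-12, 8), (11, -20)) = 36.2353
d((-12, 8), (-10, 21)) = 13.1529
d((-12, 8), (23, -16)) = 42.4382
d((-12, 8), (5, -24)) = 36.2353
d((-12, 8), (3, -16)) = 28.3019
d((-12, 8), (-18, 1)) = 9.2195
d((-12, 8), (0, 1)) = 13.8924
d((23, -21), (11, -20)) = 12.0416
d((23, -21), (-10, 21)) = 53.4135
d((23, -21), (23, -16)) = 5.0 <-- minimum
d((23, -21), (5, -24)) = 18.2483
d((23, -21), (3, -16)) = 20.6155
d((23, -21), (-18, 1)) = 46.5296
d((23, -21), (0, 1)) = 31.8277
d((11, -20), (-10, 21)) = 46.0652
d((11, -20), (23, -16)) = 12.6491
d((11, -20), (5, -24)) = 7.2111
d((11, -20), (3, -16)) = 8.9443
d((11, -20), (-18, 1)) = 35.805
d((11, -20), (0, 1)) = 23.7065
d((-10, 21), (23, -16)) = 49.5782
d((-10, 21), (5, -24)) = 47.4342
d((-10, 21), (3, -16)) = 39.2173
d((-10, 21), (-18, 1)) = 21.5407
d((-10, 21), (0, 1)) = 22.3607
d((23, -16), (5, -24)) = 19.6977
d((23, -16), (3, -16)) = 20.0
d((23, -16), (-18, 1)) = 44.3847
d((23, -16), (0, 1)) = 28.6007
d((5, -24), (3, -16)) = 8.2462
d((5, -24), (-18, 1)) = 33.9706
d((5, -24), (0, 1)) = 25.4951
d((3, -16), (-18, 1)) = 27.0185
d((3, -16), (0, 1)) = 17.2627
d((-18, 1), (0, 1)) = 18.0

Closest pair: (23, -21) and (23, -16) with distance 5.0

The closest pair is (23, -21) and (23, -16) with Euclidean distance 5.0. For 9 points, brute-force pairwise comparison is shown above. For large n, the divide-and-conquer algorithm (sort by x, recurse on halves, check the dividing strip) achieves O(n log n).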